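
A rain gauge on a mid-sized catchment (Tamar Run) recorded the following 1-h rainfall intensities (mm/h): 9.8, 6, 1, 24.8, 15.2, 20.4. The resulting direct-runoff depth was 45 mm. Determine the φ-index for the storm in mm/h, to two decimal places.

φ ≈ 6.30 mm/h

Only the 4 blocks with intensity above φ contribute runoff: 9.8, 24.8, 15.2, 20.4 mm/h.
Σ(I−φ)·Δt = d  ⇒  (9.8+24.8+15.2+20.4 − 4φ)·1 = 45
φ = (70.20 − 45/1) / 4 = 6.30 mm/h.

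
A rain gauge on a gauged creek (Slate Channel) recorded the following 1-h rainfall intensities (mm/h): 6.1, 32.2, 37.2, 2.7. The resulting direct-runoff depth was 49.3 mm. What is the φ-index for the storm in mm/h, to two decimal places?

φ ≈ 10.05 mm/h

Only the 2 blocks with intensity above φ contribute runoff: 32.2, 37.2 mm/h.
Σ(I−φ)·Δt = d  ⇒  (32.2+37.2 − 2φ)·1 = 49.3
φ = (69.40 − 49.3/1) / 2 = 10.05 mm/h.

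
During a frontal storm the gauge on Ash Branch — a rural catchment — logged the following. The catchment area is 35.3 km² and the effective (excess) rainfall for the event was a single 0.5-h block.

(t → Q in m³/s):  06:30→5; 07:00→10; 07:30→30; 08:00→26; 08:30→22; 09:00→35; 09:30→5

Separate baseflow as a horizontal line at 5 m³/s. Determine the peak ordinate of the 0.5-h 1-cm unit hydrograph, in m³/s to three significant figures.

U_p ≈ 60.0 m³/s

Direct runoff: 0.0, 5.0, 25.0, 21.0, 17.0, 30.0, 0.0 m³/s; ΣQ_DR = 98.00 m³/s, peak = 30.0 m³/s.
Runoff depth d = ΣQ_DR·Δt / A = 98.00 × 1800 / (35.3 km²) = 4.997 mm.
The 1-cm UH is the DRH scaled by (10 mm)/d, so U_p = 30.0 × 10/4.997 = 60.0 m³/s.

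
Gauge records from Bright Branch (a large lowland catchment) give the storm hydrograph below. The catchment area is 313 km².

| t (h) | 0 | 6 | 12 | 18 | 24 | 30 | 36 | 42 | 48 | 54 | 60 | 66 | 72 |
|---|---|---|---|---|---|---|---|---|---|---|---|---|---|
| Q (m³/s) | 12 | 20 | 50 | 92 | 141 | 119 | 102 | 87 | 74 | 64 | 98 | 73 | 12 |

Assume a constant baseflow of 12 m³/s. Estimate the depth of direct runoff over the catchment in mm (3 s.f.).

d ≈ 54.4 mm

Direct runoff: 0.0, 8.0, 38.0, 80.0, 129.0, 107.0, 90.0, 75.0, 62.0, 52.0, 86.0, 61.0, 0.0 m³/s; ΣQ_DR = 788.0 m³/s.
V = ΣQ_DR · Δt = 788.0 × 21600 s = 1.702 × 10^7 m³.
Over A = 313 km², depth = V / A = 54.4 mm.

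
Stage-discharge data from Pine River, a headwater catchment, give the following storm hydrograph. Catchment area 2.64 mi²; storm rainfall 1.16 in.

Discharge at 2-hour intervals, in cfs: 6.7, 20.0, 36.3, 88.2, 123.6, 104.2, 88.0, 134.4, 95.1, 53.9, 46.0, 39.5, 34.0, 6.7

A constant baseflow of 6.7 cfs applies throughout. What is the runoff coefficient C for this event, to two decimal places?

C ≈ 0.79

ΣQ_DR = 782.8 cfs; V = ΣQ_DR·Δt = 5.636 × 10^6 ft³.
Runoff depth d = V / A = 0.9190 in.
C = d / P = 0.9190 / 1.16 = 0.79.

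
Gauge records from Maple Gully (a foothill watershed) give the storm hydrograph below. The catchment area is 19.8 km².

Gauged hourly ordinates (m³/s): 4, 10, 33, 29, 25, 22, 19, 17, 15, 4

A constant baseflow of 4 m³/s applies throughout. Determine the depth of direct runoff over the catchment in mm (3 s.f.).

d ≈ 25.1 mm

Direct runoff: 0.0, 6.0, 29.0, 25.0, 21.0, 18.0, 15.0, 13.0, 11.0, 0.0 m³/s; ΣQ_DR = 138.0 m³/s.
V = ΣQ_DR · Δt = 138.0 × 3600 s = 4.968 × 10^5 m³.
Over A = 19.8 km², depth = V / A = 25.1 mm.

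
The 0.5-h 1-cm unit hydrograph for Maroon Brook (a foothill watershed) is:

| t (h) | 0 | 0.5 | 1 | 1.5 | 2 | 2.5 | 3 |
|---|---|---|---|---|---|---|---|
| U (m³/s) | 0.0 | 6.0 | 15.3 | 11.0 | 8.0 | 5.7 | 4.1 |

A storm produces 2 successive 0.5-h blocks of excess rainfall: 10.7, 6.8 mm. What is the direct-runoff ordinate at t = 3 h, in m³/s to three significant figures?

By discrete convolution, Q_j = Σ (P_i / 10 mm) · U_{j−i}.
At t = 3 h (j=6): Q = (10.7/10)·4.1 + (6.8/10)·5.7 = 8.26 m³/s.

Q ≈ 8.26 m³/s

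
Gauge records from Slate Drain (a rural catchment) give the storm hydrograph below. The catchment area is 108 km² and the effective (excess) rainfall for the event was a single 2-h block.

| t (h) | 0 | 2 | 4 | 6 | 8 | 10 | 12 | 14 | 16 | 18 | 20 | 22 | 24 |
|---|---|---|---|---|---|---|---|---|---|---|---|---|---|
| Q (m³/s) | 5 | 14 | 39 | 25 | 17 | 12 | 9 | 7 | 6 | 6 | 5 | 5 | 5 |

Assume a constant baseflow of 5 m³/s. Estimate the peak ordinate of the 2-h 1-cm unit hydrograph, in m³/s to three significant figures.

Direct runoff: 0.0, 9.0, 34.0, 20.0, 12.0, 7.0, 4.0, 2.0, 1.0, 1.0, 0.0, 0.0, 0.0 m³/s; ΣQ_DR = 90.00 m³/s, peak = 34.0 m³/s.
Runoff depth d = ΣQ_DR·Δt / A = 90.00 × 7200 / (108 km²) = 6.000 mm.
The 1-cm UH is the DRH scaled by (10 mm)/d, so U_p = 34.0 × 10/6.000 = 56.7 m³/s.

U_p ≈ 56.7 m³/s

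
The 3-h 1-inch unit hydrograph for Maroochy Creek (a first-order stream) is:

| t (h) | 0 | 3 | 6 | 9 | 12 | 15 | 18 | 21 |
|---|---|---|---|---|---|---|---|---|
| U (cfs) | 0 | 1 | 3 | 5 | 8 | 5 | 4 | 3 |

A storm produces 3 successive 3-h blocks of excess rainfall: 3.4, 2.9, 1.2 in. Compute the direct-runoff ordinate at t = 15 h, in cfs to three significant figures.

By discrete convolution, Q_j = Σ (P_i / 1 in) · U_{j−i}.
At t = 15 h (j=5): Q = (3.4/1)·5 + (2.9/1)·8 + (1.2/1)·5 = 46.2 cfs.

Q ≈ 46.2 cfs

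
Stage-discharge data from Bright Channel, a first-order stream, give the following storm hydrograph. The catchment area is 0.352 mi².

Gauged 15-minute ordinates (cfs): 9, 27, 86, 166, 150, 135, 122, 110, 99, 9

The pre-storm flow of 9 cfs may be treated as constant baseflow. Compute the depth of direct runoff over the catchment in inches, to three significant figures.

d ≈ 0.906 in

Direct runoff: 0.0, 18.0, 77.0, 157.0, 141.0, 126.0, 113.0, 101.0, 90.0, 0.0 cfs; ΣQ_DR = 823.0 cfs.
V = ΣQ_DR · Δt = 823.0 × 900 s = 7.407 × 10^5 ft³.
Over A = 0.352 mi², depth = V / A = 0.906 in.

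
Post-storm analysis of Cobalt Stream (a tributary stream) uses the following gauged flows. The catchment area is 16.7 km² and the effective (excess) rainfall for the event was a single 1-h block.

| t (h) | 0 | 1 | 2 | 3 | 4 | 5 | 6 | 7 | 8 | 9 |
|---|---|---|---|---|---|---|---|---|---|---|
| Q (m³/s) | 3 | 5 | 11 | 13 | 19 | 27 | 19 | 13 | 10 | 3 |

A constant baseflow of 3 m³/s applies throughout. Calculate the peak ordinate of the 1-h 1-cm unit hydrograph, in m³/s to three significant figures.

U_p ≈ 12.0 m³/s

Direct runoff: 0.0, 2.0, 8.0, 10.0, 16.0, 24.0, 16.0, 10.0, 7.0, 0.0 m³/s; ΣQ_DR = 93.00 m³/s, peak = 24.0 m³/s.
Runoff depth d = ΣQ_DR·Δt / A = 93.00 × 3600 / (16.7 km²) = 20.05 mm.
The 1-cm UH is the DRH scaled by (10 mm)/d, so U_p = 24.0 × 10/20.05 = 12.0 m³/s.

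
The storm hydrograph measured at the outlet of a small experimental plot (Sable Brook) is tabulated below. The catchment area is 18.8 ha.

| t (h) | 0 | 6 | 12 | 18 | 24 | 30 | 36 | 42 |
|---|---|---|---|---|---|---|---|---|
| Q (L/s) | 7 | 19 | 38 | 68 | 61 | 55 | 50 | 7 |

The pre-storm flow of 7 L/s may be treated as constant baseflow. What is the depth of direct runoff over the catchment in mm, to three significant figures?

d ≈ 28.6 mm

Direct runoff: 0.0, 12.0, 31.0, 61.0, 54.0, 48.0, 43.0, 0.0 L/s; ΣQ_DR = 249.0 L/s.
V = ΣQ_DR · Δt = 249.0 × 21600 s = 5.378 × 10^6 L.
Over A = 18.8 ha, depth = V / A = 28.6 mm.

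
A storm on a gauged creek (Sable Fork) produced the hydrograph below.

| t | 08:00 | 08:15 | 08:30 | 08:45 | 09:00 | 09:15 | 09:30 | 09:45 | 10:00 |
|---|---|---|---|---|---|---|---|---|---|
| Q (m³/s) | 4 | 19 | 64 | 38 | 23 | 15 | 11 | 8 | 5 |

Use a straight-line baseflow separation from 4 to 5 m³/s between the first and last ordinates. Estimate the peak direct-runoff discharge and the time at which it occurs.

Subtracting baseflow gives direct-runoff ordinates: 0.00, 14.88, 59.75, 33.62, 18.50, 10.38, 6.25, 3.12, 0.00 m³/s.
The maximum is 59.75 m³/s, occurring at the reading for t = 08:30.

Q_p = 59.75 m³/s at t = 08:30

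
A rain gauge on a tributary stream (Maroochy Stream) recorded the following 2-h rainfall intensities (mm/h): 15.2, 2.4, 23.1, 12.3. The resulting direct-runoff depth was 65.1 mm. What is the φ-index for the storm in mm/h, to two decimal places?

φ ≈ 6.02 mm/h

Only the 3 blocks with intensity above φ contribute runoff: 15.2, 23.1, 12.3 mm/h.
Σ(I−φ)·Δt = d  ⇒  (15.2+23.1+12.3 − 3φ)·2 = 65.1
φ = (50.60 − 65.1/2) / 3 = 6.02 mm/h.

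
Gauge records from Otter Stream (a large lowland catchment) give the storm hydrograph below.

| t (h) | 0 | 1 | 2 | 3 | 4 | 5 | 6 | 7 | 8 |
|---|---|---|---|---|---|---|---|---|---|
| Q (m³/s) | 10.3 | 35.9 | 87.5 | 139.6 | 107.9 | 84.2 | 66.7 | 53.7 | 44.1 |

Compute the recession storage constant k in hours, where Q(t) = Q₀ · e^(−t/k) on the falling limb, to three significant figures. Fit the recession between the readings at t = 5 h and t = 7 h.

On the falling limb, Q drops from 84.2 to 53.7 m³/s between t = 5 h and t = 7 h (Δt = 2 h).
k = −Δt / ln(Q₂/Q₁) = −2 / ln(53.7/84.2) = 4.45 h.

k ≈ 4.45 h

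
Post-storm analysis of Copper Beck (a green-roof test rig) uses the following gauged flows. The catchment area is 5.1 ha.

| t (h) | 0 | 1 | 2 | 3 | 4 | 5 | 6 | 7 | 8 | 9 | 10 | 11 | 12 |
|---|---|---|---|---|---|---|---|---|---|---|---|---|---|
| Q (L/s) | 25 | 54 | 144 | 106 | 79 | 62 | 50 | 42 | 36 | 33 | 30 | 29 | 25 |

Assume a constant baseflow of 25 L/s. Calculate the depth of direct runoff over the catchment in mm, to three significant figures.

d ≈ 27.5 mm

Direct runoff: 0.0, 29.0, 119.0, 81.0, 54.0, 37.0, 25.0, 17.0, 11.0, 8.0, 5.0, 4.0, 0.0 L/s; ΣQ_DR = 390.0 L/s.
V = ΣQ_DR · Δt = 390.0 × 3600 s = 1.404 × 10^6 L.
Over A = 5.1 ha, depth = V / A = 27.5 mm.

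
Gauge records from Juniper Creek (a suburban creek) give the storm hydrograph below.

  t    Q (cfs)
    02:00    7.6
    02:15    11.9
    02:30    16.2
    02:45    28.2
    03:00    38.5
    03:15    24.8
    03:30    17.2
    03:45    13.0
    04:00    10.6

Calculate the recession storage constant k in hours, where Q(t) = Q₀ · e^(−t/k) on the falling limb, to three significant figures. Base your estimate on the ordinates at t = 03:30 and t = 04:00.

On the falling limb, Q drops from 17.2 to 10.6 cfs between t = 03:30 and t = 04:00 (Δt = 0.5 h).
k = −Δt / ln(Q₂/Q₁) = −0.5 / ln(10.6/17.2) = 1.03 h.

k ≈ 1.03 h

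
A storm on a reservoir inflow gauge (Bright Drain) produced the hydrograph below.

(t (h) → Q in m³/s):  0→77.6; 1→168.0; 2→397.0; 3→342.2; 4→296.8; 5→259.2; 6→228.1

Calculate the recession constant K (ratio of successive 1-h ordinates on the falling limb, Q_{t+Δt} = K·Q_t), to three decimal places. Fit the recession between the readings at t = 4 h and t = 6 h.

K ≈ 0.877

Using the recession-limb readings at t = 4 h and t = 6 h: Q falls from 296.8 to 228.1 m³/s over 2 intervals.
K = (Q₂/Q₁)^(1/2) = (228.1/296.8)^(1/2) = 0.877.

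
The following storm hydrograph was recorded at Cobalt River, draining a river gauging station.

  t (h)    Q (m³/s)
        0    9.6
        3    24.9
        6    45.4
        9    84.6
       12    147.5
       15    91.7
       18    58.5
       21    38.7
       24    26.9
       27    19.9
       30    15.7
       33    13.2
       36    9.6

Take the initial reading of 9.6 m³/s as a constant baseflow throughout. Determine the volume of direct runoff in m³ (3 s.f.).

V ≈ 4.98 × 10^6 m³

Direct-runoff ordinates (Q − Q_b): 0.0, 15.3, 35.8, 75.0, 137.9, 82.1, 48.9, 29.1, 17.3, 10.3, 6.1, 3.6, 0.0 m³/s.
ΣQ_DR = 461.4 m³/s.
With Δt = 3 h = 10800 s, V = ΣQ_DR · Δt = 461.4 × 10800 = 4.98 × 10^6 m³.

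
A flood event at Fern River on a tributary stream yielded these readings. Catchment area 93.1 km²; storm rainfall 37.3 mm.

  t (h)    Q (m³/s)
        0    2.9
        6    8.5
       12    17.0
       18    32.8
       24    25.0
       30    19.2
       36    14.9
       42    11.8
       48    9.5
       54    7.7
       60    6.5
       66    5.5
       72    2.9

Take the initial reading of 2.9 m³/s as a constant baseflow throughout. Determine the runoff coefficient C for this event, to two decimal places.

ΣQ_DR = 126.5 m³/s; V = ΣQ_DR·Δt = 2.732 × 10^6 m³.
Runoff depth d = V / A = 29.35 mm.
C = d / P = 29.35 / 37.3 = 0.79.

C ≈ 0.79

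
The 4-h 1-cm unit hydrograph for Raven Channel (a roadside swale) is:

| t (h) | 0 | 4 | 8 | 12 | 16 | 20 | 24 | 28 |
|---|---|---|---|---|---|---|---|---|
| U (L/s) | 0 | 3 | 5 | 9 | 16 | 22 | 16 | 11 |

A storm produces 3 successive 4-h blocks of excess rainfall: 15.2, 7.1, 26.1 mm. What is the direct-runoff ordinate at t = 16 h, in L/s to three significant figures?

Q ≈ 43.8 L/s

By discrete convolution, Q_j = Σ (P_i / 10 mm) · U_{j−i}.
At t = 16 h (j=4): Q = (15.2/10)·16 + (7.1/10)·9 + (26.1/10)·5 = 43.8 L/s.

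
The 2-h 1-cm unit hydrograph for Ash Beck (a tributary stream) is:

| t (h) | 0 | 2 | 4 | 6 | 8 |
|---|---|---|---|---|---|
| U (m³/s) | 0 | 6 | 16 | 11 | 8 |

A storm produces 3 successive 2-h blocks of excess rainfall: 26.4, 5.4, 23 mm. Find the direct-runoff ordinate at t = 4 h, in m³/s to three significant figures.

Q ≈ 45.5 m³/s

By discrete convolution, Q_j = Σ (P_i / 10 mm) · U_{j−i}.
At t = 4 h (j=2): Q = (26.4/10)·16 + (5.4/10)·6 + (23/10)·0 = 45.5 m³/s.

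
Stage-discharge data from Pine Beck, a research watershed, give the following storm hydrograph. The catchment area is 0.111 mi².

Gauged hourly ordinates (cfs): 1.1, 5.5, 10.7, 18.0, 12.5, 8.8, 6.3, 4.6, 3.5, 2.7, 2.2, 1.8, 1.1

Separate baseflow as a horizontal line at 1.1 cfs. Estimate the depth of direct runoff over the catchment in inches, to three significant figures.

d ≈ 0.900 in

Direct runoff: 0.0, 4.4, 9.6, 16.9, 11.4, 7.7, 5.2, 3.5, 2.4, 1.6, 1.1, 0.7, 0.0 cfs; ΣQ_DR = 64.50 cfs.
V = ΣQ_DR · Δt = 64.50 × 3600 s = 2.322 × 10^5 ft³.
Over A = 0.111 mi², depth = V / A = 0.900 in.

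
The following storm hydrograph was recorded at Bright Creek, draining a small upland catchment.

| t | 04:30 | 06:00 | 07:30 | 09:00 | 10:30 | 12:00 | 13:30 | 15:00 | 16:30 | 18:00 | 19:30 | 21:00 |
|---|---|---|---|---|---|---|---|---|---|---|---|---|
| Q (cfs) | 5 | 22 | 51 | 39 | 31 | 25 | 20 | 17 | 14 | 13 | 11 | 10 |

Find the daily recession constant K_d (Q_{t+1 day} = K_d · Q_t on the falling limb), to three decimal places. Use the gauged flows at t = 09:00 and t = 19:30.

Between t = 09:00 and t = 19:30 the flow falls from 39 to 11 cfs over 7×1.5 h = 10.5 h.
Per-interval ratio K = (11/39)^(1/7) = 0.8346; K_d = K^(24/1.5) = 0.055.

K_d ≈ 0.055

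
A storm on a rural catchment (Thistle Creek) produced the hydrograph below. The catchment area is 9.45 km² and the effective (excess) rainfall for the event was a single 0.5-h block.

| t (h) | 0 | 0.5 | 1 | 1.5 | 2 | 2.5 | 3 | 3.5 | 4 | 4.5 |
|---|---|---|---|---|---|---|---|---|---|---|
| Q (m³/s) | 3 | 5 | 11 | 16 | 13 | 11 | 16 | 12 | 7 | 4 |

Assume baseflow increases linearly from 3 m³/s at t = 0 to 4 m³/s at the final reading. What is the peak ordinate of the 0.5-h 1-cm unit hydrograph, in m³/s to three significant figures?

U_p ≈ 10.6 m³/s

Direct runoff: 0.00, 1.89, 7.78, 12.67, 9.56, 7.44, 12.33, 8.22, 3.11, 0.00 m³/s; ΣQ_DR = 63.00 m³/s, peak = 12.67 m³/s.
Runoff depth d = ΣQ_DR·Δt / A = 63.00 × 1800 / (9.45 km²) = 12.00 mm.
The 1-cm UH is the DRH scaled by (10 mm)/d, so U_p = 12.67 × 10/12.00 = 10.6 m³/s.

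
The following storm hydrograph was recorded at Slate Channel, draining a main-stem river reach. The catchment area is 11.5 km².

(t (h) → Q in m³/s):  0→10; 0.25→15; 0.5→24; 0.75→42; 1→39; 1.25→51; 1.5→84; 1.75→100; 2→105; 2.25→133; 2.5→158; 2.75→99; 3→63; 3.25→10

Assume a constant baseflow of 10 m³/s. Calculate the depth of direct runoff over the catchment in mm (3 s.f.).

d ≈ 62.1 mm

Direct runoff: 0.0, 5.0, 14.0, 32.0, 29.0, 41.0, 74.0, 90.0, 95.0, 123.0, 148.0, 89.0, 53.0, 0.0 m³/s; ΣQ_DR = 793.0 m³/s.
V = ΣQ_DR · Δt = 793.0 × 900 s = 7.137 × 10^5 m³.
Over A = 11.5 km², depth = V / A = 62.1 mm.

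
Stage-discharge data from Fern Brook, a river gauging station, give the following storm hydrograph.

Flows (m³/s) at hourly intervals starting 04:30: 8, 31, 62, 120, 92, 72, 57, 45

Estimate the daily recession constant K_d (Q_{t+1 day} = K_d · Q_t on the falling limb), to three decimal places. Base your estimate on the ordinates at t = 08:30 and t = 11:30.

Between t = 08:30 and t = 11:30 the flow falls from 92 to 45 m³/s over 3×1 h = 3 h.
Per-interval ratio K = (45/92)^(1/3) = 0.7879; K_d = K^(24/1) = 0.003.

K_d ≈ 0.003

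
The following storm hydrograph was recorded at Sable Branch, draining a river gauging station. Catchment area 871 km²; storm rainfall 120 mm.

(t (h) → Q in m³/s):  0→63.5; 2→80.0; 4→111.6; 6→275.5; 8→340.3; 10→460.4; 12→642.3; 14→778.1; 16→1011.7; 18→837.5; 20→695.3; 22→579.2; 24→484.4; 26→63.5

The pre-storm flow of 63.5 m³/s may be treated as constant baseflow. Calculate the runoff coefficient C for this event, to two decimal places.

C ≈ 0.38

ΣQ_DR = 5534 m³/s; V = ΣQ_DR·Δt = 3.985 × 10^7 m³.
Runoff depth d = V / A = 45.75 mm.
C = d / P = 45.75 / 120 = 0.38.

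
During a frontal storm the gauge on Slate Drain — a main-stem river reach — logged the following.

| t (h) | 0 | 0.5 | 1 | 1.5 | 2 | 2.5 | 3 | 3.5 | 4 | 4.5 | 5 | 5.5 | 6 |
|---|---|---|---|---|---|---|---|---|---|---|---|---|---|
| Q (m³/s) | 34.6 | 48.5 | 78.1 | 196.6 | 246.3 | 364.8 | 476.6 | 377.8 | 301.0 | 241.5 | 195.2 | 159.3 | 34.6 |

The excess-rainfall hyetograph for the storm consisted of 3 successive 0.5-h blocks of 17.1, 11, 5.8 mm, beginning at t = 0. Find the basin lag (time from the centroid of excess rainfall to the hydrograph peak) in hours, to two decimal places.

t_L ≈ 2.42 h

Centroid of excess rainfall: t_c = Σ P_i·t̄_i / ΣP_i = 0.5833 h (block centres at 0.25, 0.75, 1.25 h).
Hydrograph peak occurs at t = 3 h, so basin lag t_L = 3 − 0.5833 = 2.42 h.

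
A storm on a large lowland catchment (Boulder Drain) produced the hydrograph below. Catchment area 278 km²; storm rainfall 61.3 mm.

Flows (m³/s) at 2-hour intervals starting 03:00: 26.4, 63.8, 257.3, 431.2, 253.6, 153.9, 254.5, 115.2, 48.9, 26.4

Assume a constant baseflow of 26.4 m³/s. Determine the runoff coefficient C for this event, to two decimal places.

ΣQ_DR = 1367 m³/s; V = ΣQ_DR·Δt = 9.844 × 10^6 m³.
Runoff depth d = V / A = 35.41 mm.
C = d / P = 35.41 / 61.3 = 0.58.

C ≈ 0.58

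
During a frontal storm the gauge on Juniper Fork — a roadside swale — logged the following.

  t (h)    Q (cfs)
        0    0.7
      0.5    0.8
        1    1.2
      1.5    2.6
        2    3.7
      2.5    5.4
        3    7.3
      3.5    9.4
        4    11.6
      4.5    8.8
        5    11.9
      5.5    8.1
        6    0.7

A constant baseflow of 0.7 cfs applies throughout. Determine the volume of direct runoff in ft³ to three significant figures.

Direct-runoff ordinates (Q − Q_b): 0.0, 0.1, 0.5, 1.9, 3.0, 4.7, 6.6, 8.7, 10.9, 8.1, 11.2, 7.4, 0.0 cfs.
ΣQ_DR = 63.10 cfs.
With Δt = 0.5 h = 1800 s, V = ΣQ_DR · Δt = 63.10 × 1800 = 1.14 × 10^5 ft³.

V ≈ 1.14 × 10^5 ft³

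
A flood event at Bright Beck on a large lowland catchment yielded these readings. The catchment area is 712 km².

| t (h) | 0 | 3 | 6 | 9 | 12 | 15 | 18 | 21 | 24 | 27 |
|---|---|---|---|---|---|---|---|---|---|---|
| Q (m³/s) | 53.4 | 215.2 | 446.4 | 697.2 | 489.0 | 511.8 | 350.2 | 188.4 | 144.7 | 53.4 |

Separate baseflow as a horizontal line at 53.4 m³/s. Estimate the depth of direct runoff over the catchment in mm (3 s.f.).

d ≈ 39.7 mm

Direct runoff: 0.0, 161.8, 393.0, 643.8, 435.6, 458.4, 296.8, 135.0, 91.3, 0.0 m³/s; ΣQ_DR = 2616 m³/s.
V = ΣQ_DR · Δt = 2616 × 10800 s = 2.825 × 10^7 m³.
Over A = 712 km², depth = V / A = 39.7 mm.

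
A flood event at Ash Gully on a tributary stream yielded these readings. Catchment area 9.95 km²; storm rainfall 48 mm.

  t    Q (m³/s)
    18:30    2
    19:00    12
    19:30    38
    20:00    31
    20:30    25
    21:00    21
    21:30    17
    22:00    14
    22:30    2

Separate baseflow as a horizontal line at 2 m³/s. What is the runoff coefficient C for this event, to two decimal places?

C ≈ 0.54

ΣQ_DR = 144.0 m³/s; V = ΣQ_DR·Δt = 2.592 × 10^5 m³.
Runoff depth d = V / A = 26.05 mm.
C = d / P = 26.05 / 48 = 0.54.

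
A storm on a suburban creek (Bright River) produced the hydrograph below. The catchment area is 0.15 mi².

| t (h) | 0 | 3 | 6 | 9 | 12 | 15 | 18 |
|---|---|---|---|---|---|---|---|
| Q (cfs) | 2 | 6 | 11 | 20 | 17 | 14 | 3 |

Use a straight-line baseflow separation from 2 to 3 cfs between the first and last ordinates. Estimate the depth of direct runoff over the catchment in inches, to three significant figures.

Direct runoff: 0.00, 3.83, 8.67, 17.50, 14.33, 11.17, 0.00 cfs; ΣQ_DR = 55.50 cfs.
V = ΣQ_DR · Δt = 55.50 × 10800 s = 5.994 × 10^5 ft³.
Over A = 0.15 mi², depth = V / A = 1.72 in.

d ≈ 1.72 in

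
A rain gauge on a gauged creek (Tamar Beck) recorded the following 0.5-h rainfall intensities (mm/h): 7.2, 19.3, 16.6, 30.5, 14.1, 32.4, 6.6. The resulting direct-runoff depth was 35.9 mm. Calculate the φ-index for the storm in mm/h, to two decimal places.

φ ≈ 8.22 mm/h

Only the 5 blocks with intensity above φ contribute runoff: 19.3, 16.6, 30.5, 14.1, 32.4 mm/h.
Σ(I−φ)·Δt = d  ⇒  (19.3+16.6+30.5+14.1+32.4 − 5φ)·0.5 = 35.9
φ = (112.9 − 35.9/0.5) / 5 = 8.22 mm/h.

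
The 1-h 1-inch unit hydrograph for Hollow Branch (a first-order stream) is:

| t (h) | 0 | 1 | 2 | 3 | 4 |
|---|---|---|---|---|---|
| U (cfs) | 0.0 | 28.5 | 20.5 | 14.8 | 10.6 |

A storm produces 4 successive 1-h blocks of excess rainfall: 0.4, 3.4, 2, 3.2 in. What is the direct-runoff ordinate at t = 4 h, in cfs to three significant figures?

Q ≈ 187 cfs

By discrete convolution, Q_j = Σ (P_i / 1 in) · U_{j−i}.
At t = 4 h (j=4): Q = (0.4/1)·10.6 + (3.4/1)·14.8 + (2/1)·20.5 + (3.2/1)·28.5 = 187 cfs.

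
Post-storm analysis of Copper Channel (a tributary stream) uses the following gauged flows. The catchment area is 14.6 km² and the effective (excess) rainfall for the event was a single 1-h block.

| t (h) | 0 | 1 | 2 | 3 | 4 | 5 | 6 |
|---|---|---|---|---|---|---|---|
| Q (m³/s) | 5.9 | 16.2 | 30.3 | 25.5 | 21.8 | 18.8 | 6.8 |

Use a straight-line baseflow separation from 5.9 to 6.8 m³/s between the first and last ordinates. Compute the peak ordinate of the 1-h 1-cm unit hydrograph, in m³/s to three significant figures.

Direct runoff: 0.00, 10.15, 24.10, 19.15, 15.30, 12.15, 0.00 m³/s; ΣQ_DR = 80.85 m³/s, peak = 24.10 m³/s.
Runoff depth d = ΣQ_DR·Δt / A = 80.85 × 3600 / (14.6 km²) = 19.94 mm.
The 1-cm UH is the DRH scaled by (10 mm)/d, so U_p = 24.10 × 10/19.94 = 12.1 m³/s.

U_p ≈ 12.1 m³/s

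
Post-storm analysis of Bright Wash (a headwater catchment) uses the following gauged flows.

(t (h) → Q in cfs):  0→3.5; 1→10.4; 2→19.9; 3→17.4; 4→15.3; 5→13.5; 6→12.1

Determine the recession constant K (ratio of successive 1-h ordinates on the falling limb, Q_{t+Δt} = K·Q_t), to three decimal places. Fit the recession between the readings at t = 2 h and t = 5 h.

K ≈ 0.879

Using the recession-limb readings at t = 2 h and t = 5 h: Q falls from 19.9 to 13.5 cfs over 3 intervals.
K = (Q₂/Q₁)^(1/3) = (13.5/19.9)^(1/3) = 0.879.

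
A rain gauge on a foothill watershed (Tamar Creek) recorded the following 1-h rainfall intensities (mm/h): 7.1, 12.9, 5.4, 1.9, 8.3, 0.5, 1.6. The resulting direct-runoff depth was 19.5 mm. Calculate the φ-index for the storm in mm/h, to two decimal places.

Only the 4 blocks with intensity above φ contribute runoff: 7.1, 12.9, 5.4, 8.3 mm/h.
Σ(I−φ)·Δt = d  ⇒  (7.1+12.9+5.4+8.3 − 4φ)·1 = 19.5
φ = (33.70 − 19.5/1) / 4 = 3.55 mm/h.

φ ≈ 3.55 mm/h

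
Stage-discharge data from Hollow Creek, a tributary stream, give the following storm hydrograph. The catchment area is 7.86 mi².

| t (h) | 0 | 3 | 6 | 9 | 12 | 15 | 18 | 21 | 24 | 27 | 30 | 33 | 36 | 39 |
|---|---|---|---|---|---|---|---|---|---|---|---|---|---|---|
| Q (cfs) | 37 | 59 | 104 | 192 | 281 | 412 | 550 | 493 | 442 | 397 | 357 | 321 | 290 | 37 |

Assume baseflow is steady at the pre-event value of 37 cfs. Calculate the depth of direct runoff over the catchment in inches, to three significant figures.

Direct runoff: 0.0, 22.0, 67.0, 155.0, 244.0, 375.0, 513.0, 456.0, 405.0, 360.0, 320.0, 284.0, 253.0, 0.0 cfs; ΣQ_DR = 3454 cfs.
V = ΣQ_DR · Δt = 3454 × 10800 s = 3.730 × 10^7 ft³.
Over A = 7.86 mi², depth = V / A = 2.04 in.

d ≈ 2.04 in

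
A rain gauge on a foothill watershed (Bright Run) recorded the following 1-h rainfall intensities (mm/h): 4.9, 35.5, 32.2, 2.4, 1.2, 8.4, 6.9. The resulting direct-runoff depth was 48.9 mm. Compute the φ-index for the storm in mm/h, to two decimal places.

φ ≈ 9.40 mm/h

Only the 2 blocks with intensity above φ contribute runoff: 35.5, 32.2 mm/h.
Σ(I−φ)·Δt = d  ⇒  (35.5+32.2 − 2φ)·1 = 48.9
φ = (67.70 − 48.9/1) / 2 = 9.40 mm/h.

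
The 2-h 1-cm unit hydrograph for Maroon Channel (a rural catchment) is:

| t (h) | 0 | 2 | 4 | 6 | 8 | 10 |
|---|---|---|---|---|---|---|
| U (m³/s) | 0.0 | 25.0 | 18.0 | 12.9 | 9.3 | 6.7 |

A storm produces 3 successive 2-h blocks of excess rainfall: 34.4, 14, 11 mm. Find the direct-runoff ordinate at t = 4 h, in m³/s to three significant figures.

Q ≈ 96.9 m³/s

By discrete convolution, Q_j = Σ (P_i / 10 mm) · U_{j−i}.
At t = 4 h (j=2): Q = (34.4/10)·18.0 + (14/10)·25.0 + (11/10)·0.0 = 96.9 m³/s.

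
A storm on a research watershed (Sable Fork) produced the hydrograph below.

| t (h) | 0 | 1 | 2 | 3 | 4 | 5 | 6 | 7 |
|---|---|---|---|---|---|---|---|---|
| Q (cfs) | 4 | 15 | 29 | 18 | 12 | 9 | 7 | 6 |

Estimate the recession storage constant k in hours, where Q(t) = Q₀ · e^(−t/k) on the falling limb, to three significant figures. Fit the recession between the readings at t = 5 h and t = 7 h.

On the falling limb, Q drops from 9 to 6 cfs between t = 5 h and t = 7 h (Δt = 2 h).
k = −Δt / ln(Q₂/Q₁) = −2 / ln(6/9) = 4.93 h.

k ≈ 4.93 h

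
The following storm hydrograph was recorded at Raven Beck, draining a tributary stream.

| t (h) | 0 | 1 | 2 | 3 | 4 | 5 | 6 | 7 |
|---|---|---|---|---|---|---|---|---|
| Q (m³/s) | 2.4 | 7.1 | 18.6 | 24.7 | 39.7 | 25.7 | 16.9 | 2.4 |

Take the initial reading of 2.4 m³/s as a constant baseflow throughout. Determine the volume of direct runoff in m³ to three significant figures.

V ≈ 4.26 × 10^5 m³

Direct-runoff ordinates (Q − Q_b): 0.0, 4.7, 16.2, 22.3, 37.3, 23.3, 14.5, 0.0 m³/s.
ΣQ_DR = 118.3 m³/s.
With Δt = 1 h = 3600 s, V = ΣQ_DR · Δt = 118.3 × 3600 = 4.26 × 10^5 m³.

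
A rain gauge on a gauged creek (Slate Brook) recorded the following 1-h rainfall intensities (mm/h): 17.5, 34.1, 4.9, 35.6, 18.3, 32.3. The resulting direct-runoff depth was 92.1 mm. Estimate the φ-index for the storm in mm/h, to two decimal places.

φ ≈ 9.14 mm/h

Only the 5 blocks with intensity above φ contribute runoff: 17.5, 34.1, 35.6, 18.3, 32.3 mm/h.
Σ(I−φ)·Δt = d  ⇒  (17.5+34.1+35.6+18.3+32.3 − 5φ)·1 = 92.1
φ = (137.8 − 92.1/1) / 5 = 9.14 mm/h.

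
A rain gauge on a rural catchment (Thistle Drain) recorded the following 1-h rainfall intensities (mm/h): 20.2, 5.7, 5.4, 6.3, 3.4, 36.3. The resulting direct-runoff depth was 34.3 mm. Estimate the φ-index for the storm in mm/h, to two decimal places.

φ ≈ 11.10 mm/h

Only the 2 blocks with intensity above φ contribute runoff: 20.2, 36.3 mm/h.
Σ(I−φ)·Δt = d  ⇒  (20.2+36.3 − 2φ)·1 = 34.3
φ = (56.50 − 34.3/1) / 2 = 11.10 mm/h.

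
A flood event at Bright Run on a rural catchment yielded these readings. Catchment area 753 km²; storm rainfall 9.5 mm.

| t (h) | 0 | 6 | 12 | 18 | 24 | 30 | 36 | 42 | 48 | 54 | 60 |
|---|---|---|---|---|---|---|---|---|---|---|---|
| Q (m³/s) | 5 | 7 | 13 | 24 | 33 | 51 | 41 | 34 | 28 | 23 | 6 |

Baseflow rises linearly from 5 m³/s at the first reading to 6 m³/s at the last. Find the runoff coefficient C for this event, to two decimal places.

C ≈ 0.62

ΣQ_DR = 204.5 m³/s; V = ΣQ_DR·Δt = 4.417 × 10^6 m³.
Runoff depth d = V / A = 5.866 mm.
C = d / P = 5.866 / 9.5 = 0.62.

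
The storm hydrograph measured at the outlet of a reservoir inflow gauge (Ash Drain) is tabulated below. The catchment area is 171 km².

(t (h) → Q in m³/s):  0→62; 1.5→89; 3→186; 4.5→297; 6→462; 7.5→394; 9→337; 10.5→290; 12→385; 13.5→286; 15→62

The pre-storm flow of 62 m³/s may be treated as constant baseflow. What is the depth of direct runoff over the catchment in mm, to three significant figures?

Direct runoff: 0.0, 27.0, 124.0, 235.0, 400.0, 332.0, 275.0, 228.0, 323.0, 224.0, 0.0 m³/s; ΣQ_DR = 2168 m³/s.
V = ΣQ_DR · Δt = 2168 × 5400 s = 1.171 × 10^7 m³.
Over A = 171 km², depth = V / A = 68.5 mm.

d ≈ 68.5 mm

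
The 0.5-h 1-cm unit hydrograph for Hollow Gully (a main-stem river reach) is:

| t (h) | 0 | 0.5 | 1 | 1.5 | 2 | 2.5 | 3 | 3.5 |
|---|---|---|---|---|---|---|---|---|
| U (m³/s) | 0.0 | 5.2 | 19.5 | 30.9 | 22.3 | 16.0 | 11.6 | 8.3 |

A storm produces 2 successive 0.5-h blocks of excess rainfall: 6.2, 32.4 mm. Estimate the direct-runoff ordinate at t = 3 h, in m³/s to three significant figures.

By discrete convolution, Q_j = Σ (P_i / 10 mm) · U_{j−i}.
At t = 3 h (j=6): Q = (6.2/10)·11.6 + (32.4/10)·16.0 = 59.0 m³/s.

Q ≈ 59.0 m³/s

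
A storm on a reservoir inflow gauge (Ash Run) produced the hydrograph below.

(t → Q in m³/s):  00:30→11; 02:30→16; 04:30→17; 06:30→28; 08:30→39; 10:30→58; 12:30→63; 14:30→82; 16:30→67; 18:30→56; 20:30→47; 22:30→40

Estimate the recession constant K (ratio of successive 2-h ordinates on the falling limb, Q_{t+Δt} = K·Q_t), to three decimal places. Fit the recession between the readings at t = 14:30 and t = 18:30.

K ≈ 0.826

Using the recession-limb readings at t = 14:30 and t = 18:30: Q falls from 82 to 56 m³/s over 2 intervals.
K = (Q₂/Q₁)^(1/2) = (56/82)^(1/2) = 0.826.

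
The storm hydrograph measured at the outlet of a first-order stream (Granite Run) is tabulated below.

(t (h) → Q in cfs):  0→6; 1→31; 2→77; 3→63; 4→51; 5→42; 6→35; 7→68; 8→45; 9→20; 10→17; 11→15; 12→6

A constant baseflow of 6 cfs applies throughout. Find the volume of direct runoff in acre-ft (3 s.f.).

Direct-runoff ordinates (Q − Q_b): 0.0, 25.0, 71.0, 57.0, 45.0, 36.0, 29.0, 62.0, 39.0, 14.0, 11.0, 9.0, 0.0 cfs.
ΣQ_DR = 398.0 cfs.
With Δt = 1 h = 3600 s, V = ΣQ_DR · Δt = 398.0 × 3600 = 1.43 × 10^6 ft³ = 32.9 acre-ft.

V ≈ 32.9 acre-ft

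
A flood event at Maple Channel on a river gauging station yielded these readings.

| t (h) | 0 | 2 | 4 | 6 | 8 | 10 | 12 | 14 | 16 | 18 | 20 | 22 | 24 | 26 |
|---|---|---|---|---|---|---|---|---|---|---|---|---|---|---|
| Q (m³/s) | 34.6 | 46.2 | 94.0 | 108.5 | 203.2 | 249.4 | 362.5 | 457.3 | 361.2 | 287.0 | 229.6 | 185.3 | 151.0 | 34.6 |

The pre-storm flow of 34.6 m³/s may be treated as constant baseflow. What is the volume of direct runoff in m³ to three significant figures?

Direct-runoff ordinates (Q − Q_b): 0.0, 11.6, 59.4, 73.9, 168.6, 214.8, 327.9, 422.7, 326.6, 252.4, 195.0, 150.7, 116.4, 0.0 m³/s.
ΣQ_DR = 2320 m³/s.
With Δt = 2 h = 7200 s, V = ΣQ_DR · Δt = 2320 × 7200 = 1.67 × 10^7 m³.

V ≈ 1.67 × 10^7 m³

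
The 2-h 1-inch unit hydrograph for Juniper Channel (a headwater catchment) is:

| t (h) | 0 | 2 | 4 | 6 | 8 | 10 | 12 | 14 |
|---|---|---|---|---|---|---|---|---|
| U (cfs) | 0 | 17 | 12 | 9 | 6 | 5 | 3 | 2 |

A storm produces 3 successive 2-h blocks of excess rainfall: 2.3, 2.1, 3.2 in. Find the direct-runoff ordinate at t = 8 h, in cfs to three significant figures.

By discrete convolution, Q_j = Σ (P_i / 1 in) · U_{j−i}.
At t = 8 h (j=4): Q = (2.3/1)·6 + (2.1/1)·9 + (3.2/1)·12 = 71.1 cfs.

Q ≈ 71.1 cfs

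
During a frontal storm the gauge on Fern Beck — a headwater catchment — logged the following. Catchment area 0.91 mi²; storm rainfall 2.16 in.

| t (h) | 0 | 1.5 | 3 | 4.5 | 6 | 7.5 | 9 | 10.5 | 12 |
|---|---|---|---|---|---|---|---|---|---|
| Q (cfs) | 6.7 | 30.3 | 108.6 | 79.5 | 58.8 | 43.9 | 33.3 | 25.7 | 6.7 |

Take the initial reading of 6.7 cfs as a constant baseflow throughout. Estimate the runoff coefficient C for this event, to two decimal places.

C ≈ 0.39

ΣQ_DR = 333.2 cfs; V = ΣQ_DR·Δt = 1.799 × 10^6 ft³.
Runoff depth d = V / A = 0.8511 in.
C = d / P = 0.8511 / 2.16 = 0.39.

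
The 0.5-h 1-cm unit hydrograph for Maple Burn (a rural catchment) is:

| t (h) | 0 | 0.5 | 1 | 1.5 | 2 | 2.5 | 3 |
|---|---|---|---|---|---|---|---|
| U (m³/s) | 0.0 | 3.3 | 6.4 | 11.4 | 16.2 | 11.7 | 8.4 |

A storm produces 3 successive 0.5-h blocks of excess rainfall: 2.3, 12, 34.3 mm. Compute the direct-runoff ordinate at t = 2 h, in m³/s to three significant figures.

Q ≈ 39.4 m³/s

By discrete convolution, Q_j = Σ (P_i / 10 mm) · U_{j−i}.
At t = 2 h (j=4): Q = (2.3/10)·16.2 + (12/10)·11.4 + (34.3/10)·6.4 = 39.4 m³/s.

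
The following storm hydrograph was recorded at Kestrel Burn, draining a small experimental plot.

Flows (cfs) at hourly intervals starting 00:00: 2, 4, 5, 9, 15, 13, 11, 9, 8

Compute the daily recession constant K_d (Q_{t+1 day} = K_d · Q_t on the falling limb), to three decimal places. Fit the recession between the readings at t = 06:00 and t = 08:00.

Between t = 06:00 and t = 08:00 the flow falls from 11 to 8 cfs over 2×1 h = 2 h.
Per-interval ratio K = (8/11)^(1/2) = 0.8528; K_d = K^(24/1) = 0.022.

K_d ≈ 0.022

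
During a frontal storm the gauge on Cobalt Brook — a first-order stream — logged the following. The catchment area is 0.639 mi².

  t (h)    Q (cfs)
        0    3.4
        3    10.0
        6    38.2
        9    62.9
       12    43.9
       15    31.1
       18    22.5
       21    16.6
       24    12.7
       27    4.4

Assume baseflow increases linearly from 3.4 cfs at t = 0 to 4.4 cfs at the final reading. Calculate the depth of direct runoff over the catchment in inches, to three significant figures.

d ≈ 1.50 in

Direct runoff: 0.00, 6.49, 34.58, 59.17, 40.06, 27.14, 18.43, 12.42, 8.41, 0.00 cfs; ΣQ_DR = 206.7 cfs.
V = ΣQ_DR · Δt = 206.7 × 10800 s = 2.232 × 10^6 ft³.
Over A = 0.639 mi², depth = V / A = 1.50 in.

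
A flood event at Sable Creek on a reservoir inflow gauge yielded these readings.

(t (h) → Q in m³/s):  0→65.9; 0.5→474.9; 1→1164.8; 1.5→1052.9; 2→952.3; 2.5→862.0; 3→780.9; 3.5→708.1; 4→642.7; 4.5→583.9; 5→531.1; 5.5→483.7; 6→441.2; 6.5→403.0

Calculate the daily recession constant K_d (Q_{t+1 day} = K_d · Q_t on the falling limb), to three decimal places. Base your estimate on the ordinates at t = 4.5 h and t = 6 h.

K_d ≈ 0.011

Between t = 4.5 h and t = 6 h the flow falls from 583.9 to 441.2 m³/s over 3×0.5 h = 1.5 h.
Per-interval ratio K = (441.2/583.9)^(1/3) = 0.9108; K_d = K^(24/0.5) = 0.011.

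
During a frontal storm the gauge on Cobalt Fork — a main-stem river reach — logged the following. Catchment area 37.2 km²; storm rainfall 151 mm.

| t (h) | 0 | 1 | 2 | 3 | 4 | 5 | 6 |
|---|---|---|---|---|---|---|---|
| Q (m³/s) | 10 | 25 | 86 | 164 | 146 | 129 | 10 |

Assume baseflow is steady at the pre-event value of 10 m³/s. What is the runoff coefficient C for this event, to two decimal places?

ΣQ_DR = 500.0 m³/s; V = ΣQ_DR·Δt = 1.800 × 10^6 m³.
Runoff depth d = V / A = 48.39 mm.
C = d / P = 48.39 / 151 = 0.32.

C ≈ 0.32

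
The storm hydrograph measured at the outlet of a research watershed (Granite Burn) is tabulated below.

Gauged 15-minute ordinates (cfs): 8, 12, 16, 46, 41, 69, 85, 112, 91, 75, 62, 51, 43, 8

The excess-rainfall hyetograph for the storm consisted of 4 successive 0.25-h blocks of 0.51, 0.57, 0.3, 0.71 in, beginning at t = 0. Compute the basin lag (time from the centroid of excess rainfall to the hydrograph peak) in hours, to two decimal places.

t_L ≈ 1.23 h

Centroid of excess rainfall: t_c = Σ P_i·t̄_i / ΣP_i = 0.5197 h (block centres at 0.125, 0.375, 0.625, 0.875 h).
Hydrograph peak occurs at t = 1.75 h, so basin lag t_L = 1.75 − 0.5197 = 1.23 h.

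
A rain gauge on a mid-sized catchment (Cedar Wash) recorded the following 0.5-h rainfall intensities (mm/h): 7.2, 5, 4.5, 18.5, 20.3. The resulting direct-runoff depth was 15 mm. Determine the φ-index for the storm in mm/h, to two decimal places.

φ ≈ 5.33 mm/h

Only the 3 blocks with intensity above φ contribute runoff: 7.2, 18.5, 20.3 mm/h.
Σ(I−φ)·Δt = d  ⇒  (7.2+18.5+20.3 − 3φ)·0.5 = 15
φ = (46.00 − 15/0.5) / 3 = 5.33 mm/h.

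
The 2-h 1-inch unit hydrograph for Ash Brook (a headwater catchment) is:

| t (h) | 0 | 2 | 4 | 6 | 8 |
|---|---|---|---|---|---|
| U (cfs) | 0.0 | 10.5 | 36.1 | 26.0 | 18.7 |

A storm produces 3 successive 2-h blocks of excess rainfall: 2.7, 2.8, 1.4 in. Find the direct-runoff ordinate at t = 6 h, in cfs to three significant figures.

By discrete convolution, Q_j = Σ (P_i / 1 in) · U_{j−i}.
At t = 6 h (j=3): Q = (2.7/1)·26.0 + (2.8/1)·36.1 + (1.4/1)·10.5 = 186 cfs.

Q ≈ 186 cfs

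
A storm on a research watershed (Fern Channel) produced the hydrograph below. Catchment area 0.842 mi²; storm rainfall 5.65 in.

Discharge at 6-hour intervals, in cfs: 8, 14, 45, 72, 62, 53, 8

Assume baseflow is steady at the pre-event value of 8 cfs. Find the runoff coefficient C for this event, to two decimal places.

C ≈ 0.40

ΣQ_DR = 206.0 cfs; V = ΣQ_DR·Δt = 4.450 × 10^6 ft³.
Runoff depth d = V / A = 2.275 in.
C = d / P = 2.275 / 5.65 = 0.40.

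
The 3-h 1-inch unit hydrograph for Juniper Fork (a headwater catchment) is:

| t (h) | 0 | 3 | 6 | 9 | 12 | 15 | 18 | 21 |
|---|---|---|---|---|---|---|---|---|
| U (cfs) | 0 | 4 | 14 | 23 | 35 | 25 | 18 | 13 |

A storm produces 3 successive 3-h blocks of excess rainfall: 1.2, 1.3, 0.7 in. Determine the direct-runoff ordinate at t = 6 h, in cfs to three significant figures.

Q ≈ 22.0 cfs

By discrete convolution, Q_j = Σ (P_i / 1 in) · U_{j−i}.
At t = 6 h (j=2): Q = (1.2/1)·14 + (1.3/1)·4 + (0.7/1)·0 = 22.0 cfs.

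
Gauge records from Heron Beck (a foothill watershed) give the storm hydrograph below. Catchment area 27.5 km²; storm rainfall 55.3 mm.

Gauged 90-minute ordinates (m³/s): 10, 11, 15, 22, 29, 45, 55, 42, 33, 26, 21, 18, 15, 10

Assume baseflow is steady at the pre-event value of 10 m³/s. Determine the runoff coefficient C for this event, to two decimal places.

ΣQ_DR = 212.0 m³/s; V = ΣQ_DR·Δt = 1.145 × 10^6 m³.
Runoff depth d = V / A = 41.63 mm.
C = d / P = 41.63 / 55.3 = 0.75.

C ≈ 0.75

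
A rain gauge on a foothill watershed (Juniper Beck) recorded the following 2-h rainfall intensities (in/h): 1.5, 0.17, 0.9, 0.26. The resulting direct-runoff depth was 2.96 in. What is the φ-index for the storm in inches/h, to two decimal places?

Only the 2 blocks with intensity above φ contribute runoff: 1.5, 0.9 in/h.
Σ(I−φ)·Δt = d  ⇒  (1.5+0.9 − 2φ)·2 = 2.96
φ = (2.400 − 2.96/2) / 2 = 0.46 in/h.

φ ≈ 0.46 in/h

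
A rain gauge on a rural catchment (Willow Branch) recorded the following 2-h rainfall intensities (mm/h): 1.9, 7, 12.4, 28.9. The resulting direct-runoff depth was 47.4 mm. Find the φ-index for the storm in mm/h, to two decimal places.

φ ≈ 8.80 mm/h

Only the 2 blocks with intensity above φ contribute runoff: 12.4, 28.9 mm/h.
Σ(I−φ)·Δt = d  ⇒  (12.4+28.9 − 2φ)·2 = 47.4
φ = (41.30 − 47.4/2) / 2 = 8.80 mm/h.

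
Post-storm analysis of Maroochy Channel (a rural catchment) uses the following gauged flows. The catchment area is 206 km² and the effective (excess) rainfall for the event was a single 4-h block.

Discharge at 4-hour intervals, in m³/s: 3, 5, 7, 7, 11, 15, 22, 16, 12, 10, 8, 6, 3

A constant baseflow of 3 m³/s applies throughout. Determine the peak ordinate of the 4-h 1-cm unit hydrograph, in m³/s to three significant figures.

U_p ≈ 31.6 m³/s

Direct runoff: 0.0, 2.0, 4.0, 4.0, 8.0, 12.0, 19.0, 13.0, 9.0, 7.0, 5.0, 3.0, 0.0 m³/s; ΣQ_DR = 86.00 m³/s, peak = 19.0 m³/s.
Runoff depth d = ΣQ_DR·Δt / A = 86.00 × 14400 / (206 km²) = 6.012 mm.
The 1-cm UH is the DRH scaled by (10 mm)/d, so U_p = 19.0 × 10/6.012 = 31.6 m³/s.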